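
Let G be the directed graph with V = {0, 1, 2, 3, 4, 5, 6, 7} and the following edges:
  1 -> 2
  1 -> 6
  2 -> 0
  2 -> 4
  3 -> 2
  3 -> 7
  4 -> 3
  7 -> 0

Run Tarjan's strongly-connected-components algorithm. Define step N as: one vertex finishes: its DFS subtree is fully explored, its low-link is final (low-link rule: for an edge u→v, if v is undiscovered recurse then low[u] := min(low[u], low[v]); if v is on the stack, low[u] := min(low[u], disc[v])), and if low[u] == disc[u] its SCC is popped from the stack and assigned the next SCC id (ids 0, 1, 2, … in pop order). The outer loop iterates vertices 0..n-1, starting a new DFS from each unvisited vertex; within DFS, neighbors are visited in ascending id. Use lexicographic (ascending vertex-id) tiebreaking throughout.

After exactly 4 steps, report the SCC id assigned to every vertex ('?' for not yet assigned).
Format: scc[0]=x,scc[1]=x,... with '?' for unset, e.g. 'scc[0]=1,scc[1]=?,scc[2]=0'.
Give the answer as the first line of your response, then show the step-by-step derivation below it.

scc[0]=0,scc[1]=?,scc[2]=?,scc[3]=?,scc[4]=?,scc[5]=?,scc[6]=?,scc[7]=1

step 1: low=(low[0]=0,low[1]=?,low[2]=?,low[3]=?,low[4]=?,low[5]=?,low[6]=?,low[7]=?); scc=(scc[0]=0,scc[1]=?,scc[2]=?,scc[3]=?,scc[4]=?,scc[5]=?,scc[6]=?,scc[7]=?)
step 2: low=(low[0]=0,low[1]=1,low[2]=2,low[3]=2,low[4]=3,low[5]=?,low[6]=?,low[7]=5); scc=(scc[0]=0,scc[1]=?,scc[2]=?,scc[3]=?,scc[4]=?,scc[5]=?,scc[6]=?,scc[7]=1)
step 3: low=(low[0]=0,low[1]=1,low[2]=2,low[3]=2,low[4]=3,low[5]=?,low[6]=?,low[7]=5); scc=(scc[0]=0,scc[1]=?,scc[2]=?,scc[3]=?,scc[4]=?,scc[5]=?,scc[6]=?,scc[7]=1)
step 4: low=(low[0]=0,low[1]=1,low[2]=2,low[3]=2,low[4]=2,low[5]=?,low[6]=?,low[7]=5); scc=(scc[0]=0,scc[1]=?,scc[2]=?,scc[3]=?,scc[4]=?,scc[5]=?,scc[6]=?,scc[7]=1)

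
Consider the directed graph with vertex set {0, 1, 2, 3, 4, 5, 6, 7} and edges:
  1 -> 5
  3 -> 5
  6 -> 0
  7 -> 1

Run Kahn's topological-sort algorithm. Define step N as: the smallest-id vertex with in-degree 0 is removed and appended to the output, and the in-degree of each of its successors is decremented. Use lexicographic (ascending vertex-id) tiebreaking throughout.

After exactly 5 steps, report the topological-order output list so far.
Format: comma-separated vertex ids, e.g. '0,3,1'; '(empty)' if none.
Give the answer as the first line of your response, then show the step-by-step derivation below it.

2,3,4,6,0

step 1: output 2; order=[2]; indeg=(1,1,0,0,0,2,0,0)
step 2: output 3; order=[2,3]; indeg=(1,1,0,0,0,1,0,0)
step 3: output 4; order=[2,3,4]; indeg=(1,1,0,0,0,1,0,0)
step 4: output 6; order=[2,3,4,6]; indeg=(0,1,0,0,0,1,0,0)
step 5: output 0; order=[2,3,4,6,0]; indeg=(0,1,0,0,0,1,0,0)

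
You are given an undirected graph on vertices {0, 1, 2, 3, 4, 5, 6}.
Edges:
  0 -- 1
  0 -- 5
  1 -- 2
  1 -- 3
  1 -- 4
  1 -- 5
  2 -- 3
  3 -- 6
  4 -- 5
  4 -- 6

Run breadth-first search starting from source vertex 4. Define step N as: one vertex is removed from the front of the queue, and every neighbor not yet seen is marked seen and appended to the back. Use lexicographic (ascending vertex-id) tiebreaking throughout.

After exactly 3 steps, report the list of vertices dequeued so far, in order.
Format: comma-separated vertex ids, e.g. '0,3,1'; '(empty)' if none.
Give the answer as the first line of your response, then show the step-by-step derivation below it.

4,1,5

step 1: dequeue 4; queue=[1,5,6]; order=4
step 2: dequeue 1; queue=[5,6,0,2,3]; order=4,1
step 3: dequeue 5; queue=[6,0,2,3]; order=4,1,5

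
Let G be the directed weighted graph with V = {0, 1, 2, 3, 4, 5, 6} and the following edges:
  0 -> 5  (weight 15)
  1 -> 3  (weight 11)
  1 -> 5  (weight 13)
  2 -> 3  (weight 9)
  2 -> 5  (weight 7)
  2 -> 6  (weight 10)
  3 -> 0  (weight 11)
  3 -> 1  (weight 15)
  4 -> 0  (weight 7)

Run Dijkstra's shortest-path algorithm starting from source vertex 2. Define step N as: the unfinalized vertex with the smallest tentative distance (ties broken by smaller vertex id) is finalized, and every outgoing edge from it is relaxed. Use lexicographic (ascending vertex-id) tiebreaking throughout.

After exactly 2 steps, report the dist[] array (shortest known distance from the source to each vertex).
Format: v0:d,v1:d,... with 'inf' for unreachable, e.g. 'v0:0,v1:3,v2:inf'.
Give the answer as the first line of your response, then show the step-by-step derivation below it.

v0:inf,v1:inf,v2:0,v3:9,v4:inf,v5:7,v6:10

step 1: dist = v0:inf,v1:inf,v2:0,v3:9,v4:inf,v5:7,v6:10
step 2: dist = v0:inf,v1:inf,v2:0,v3:9,v4:inf,v5:7,v6:10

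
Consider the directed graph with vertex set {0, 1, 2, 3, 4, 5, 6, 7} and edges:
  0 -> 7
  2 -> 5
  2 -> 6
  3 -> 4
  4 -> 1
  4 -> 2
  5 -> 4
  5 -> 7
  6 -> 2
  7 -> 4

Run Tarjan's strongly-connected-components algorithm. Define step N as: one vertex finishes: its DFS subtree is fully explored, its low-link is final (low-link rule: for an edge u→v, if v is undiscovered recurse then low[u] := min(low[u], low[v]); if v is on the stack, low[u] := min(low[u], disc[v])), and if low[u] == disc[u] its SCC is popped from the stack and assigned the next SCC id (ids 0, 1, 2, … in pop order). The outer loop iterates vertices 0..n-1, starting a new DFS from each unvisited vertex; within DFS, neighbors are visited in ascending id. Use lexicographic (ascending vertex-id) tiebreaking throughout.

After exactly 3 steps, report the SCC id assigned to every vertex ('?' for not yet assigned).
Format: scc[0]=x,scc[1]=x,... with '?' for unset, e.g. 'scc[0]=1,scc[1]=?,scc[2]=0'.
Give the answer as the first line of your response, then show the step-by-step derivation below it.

scc[0]=?,scc[1]=0,scc[2]=?,scc[3]=?,scc[4]=?,scc[5]=?,scc[6]=?,scc[7]=?

step 1: low=(low[0]=0,low[1]=3,low[2]=?,low[3]=?,low[4]=2,low[5]=?,low[6]=?,low[7]=1); scc=(scc[0]=?,scc[1]=0,scc[2]=?,scc[3]=?,scc[4]=?,scc[5]=?,scc[6]=?,scc[7]=?)
step 2: low=(low[0]=0,low[1]=3,low[2]=4,low[3]=?,low[4]=2,low[5]=1,low[6]=?,low[7]=1); scc=(scc[0]=?,scc[1]=0,scc[2]=?,scc[3]=?,scc[4]=?,scc[5]=?,scc[6]=?,scc[7]=?)
step 3: low=(low[0]=0,low[1]=3,low[2]=1,low[3]=?,low[4]=2,low[5]=1,low[6]=4,low[7]=1); scc=(scc[0]=?,scc[1]=0,scc[2]=?,scc[3]=?,scc[4]=?,scc[5]=?,scc[6]=?,scc[7]=?)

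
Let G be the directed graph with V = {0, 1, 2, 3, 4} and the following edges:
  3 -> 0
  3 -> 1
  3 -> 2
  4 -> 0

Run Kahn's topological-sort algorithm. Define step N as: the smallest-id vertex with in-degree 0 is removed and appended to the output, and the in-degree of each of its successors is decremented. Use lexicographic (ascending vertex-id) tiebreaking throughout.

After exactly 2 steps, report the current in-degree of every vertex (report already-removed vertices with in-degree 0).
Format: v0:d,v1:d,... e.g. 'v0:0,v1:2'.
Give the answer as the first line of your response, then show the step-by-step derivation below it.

v0:1,v1:0,v2:0,v3:0,v4:0

step 1: output 3; order=[3]; indeg=(1,0,0,0,0)
step 2: output 1; order=[3,1]; indeg=(1,0,0,0,0)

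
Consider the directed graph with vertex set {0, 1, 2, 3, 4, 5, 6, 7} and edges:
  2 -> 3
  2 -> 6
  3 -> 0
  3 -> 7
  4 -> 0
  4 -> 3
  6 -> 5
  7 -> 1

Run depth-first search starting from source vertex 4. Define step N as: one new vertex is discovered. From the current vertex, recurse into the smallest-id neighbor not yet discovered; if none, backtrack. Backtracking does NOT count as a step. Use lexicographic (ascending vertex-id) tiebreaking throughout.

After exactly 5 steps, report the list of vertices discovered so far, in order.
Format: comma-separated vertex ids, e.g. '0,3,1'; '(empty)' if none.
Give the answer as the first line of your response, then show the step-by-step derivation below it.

4,0,3,7,1

step 1: discover 4; path=4; order=4
step 2: discover 0; path=4>0; order=4,0
step 3: discover 3; path=4>3; order=4,0,3
step 4: discover 7; path=4>3>7; order=4,0,3,7
step 5: discover 1; path=4>3>7>1; order=4,0,3,7,1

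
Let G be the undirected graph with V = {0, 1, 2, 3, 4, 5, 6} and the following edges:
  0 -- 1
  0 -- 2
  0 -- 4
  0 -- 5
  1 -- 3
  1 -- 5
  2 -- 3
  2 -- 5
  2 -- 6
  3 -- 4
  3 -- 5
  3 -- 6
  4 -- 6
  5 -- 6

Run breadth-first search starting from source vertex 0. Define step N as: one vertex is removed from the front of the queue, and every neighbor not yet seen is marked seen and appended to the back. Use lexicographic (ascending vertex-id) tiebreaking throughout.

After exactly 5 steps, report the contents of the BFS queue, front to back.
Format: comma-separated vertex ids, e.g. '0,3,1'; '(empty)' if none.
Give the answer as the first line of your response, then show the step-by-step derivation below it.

3,6

step 1: dequeue 0; queue=[1,2,4,5]; order=0
step 2: dequeue 1; queue=[2,4,5,3]; order=0,1
step 3: dequeue 2; queue=[4,5,3,6]; order=0,1,2
step 4: dequeue 4; queue=[5,3,6]; order=0,1,2,4
step 5: dequeue 5; queue=[3,6]; order=0,1,2,4,5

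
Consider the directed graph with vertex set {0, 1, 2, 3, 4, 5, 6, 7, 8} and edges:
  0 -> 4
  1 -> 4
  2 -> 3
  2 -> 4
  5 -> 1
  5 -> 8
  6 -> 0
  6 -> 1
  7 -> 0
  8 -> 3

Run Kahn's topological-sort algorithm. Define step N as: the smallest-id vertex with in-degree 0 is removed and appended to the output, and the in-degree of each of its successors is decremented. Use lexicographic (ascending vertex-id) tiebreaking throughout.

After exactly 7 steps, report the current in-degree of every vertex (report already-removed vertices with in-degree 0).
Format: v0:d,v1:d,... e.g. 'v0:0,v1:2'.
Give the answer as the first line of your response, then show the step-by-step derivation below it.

v0:0,v1:0,v2:0,v3:1,v4:0,v5:0,v6:0,v7:0,v8:0

step 1: output 2; order=[2]; indeg=(2,2,0,1,2,0,0,0,1)
step 2: output 5; order=[2,5]; indeg=(2,1,0,1,2,0,0,0,0)
step 3: output 6; order=[2,5,6]; indeg=(1,0,0,1,2,0,0,0,0)
step 4: output 1; order=[2,5,6,1]; indeg=(1,0,0,1,1,0,0,0,0)
step 5: output 7; order=[2,5,6,1,7]; indeg=(0,0,0,1,1,0,0,0,0)
step 6: output 0; order=[2,5,6,1,7,0]; indeg=(0,0,0,1,0,0,0,0,0)
step 7: output 4; order=[2,5,6,1,7,0,4]; indeg=(0,0,0,1,0,0,0,0,0)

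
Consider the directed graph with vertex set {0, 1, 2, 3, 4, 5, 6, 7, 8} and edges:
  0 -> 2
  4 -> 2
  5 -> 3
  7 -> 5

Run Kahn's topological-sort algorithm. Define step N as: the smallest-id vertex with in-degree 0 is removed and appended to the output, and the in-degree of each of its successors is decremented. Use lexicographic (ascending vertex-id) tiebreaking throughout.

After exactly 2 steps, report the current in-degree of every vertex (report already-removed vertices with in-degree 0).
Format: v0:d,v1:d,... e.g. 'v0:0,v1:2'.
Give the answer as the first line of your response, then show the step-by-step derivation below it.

v0:0,v1:0,v2:1,v3:1,v4:0,v5:1,v6:0,v7:0,v8:0

step 1: output 0; order=[0]; indeg=(0,0,1,1,0,1,0,0,0)
step 2: output 1; order=[0,1]; indeg=(0,0,1,1,0,1,0,0,0)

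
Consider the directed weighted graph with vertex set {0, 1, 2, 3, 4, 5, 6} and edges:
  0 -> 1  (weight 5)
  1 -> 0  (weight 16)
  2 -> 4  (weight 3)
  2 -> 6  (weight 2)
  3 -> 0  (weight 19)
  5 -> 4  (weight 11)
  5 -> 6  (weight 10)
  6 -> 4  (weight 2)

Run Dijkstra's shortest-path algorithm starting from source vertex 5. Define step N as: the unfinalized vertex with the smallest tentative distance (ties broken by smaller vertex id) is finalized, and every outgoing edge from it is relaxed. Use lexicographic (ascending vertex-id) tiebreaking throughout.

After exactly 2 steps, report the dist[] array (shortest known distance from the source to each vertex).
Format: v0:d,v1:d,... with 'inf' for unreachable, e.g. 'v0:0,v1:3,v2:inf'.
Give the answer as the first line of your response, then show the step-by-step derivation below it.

v0:inf,v1:inf,v2:inf,v3:inf,v4:11,v5:0,v6:10

step 1: dist = v0:inf,v1:inf,v2:inf,v3:inf,v4:11,v5:0,v6:10
step 2: dist = v0:inf,v1:inf,v2:inf,v3:inf,v4:11,v5:0,v6:10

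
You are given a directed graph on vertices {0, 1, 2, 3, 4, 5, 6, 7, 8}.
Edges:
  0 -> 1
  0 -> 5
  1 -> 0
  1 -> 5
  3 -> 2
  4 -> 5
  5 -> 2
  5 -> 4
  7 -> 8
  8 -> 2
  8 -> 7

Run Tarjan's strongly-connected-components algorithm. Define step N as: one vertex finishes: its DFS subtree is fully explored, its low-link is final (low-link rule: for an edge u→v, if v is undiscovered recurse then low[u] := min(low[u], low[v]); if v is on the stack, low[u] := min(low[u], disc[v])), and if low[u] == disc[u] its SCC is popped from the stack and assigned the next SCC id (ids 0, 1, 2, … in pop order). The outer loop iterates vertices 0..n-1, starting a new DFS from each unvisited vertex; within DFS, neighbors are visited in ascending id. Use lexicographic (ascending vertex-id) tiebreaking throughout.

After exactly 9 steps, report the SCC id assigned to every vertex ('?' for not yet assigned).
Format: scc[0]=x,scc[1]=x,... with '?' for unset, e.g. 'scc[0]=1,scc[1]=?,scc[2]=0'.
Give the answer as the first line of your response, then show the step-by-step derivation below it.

scc[0]=2,scc[1]=2,scc[2]=0,scc[3]=3,scc[4]=1,scc[5]=1,scc[6]=4,scc[7]=5,scc[8]=5

step 1: low=(low[0]=0,low[1]=0,low[2]=3,low[3]=?,low[4]=?,low[5]=2,low[6]=?,low[7]=?,low[8]=?); scc=(scc[0]=?,scc[1]=?,scc[2]=0,scc[3]=?,scc[4]=?,scc[5]=?,scc[6]=?,scc[7]=?,scc[8]=?)
step 2: low=(low[0]=0,low[1]=0,low[2]=3,low[3]=?,low[4]=2,low[5]=2,low[6]=?,low[7]=?,low[8]=?); scc=(scc[0]=?,scc[1]=?,scc[2]=0,scc[3]=?,scc[4]=?,scc[5]=?,scc[6]=?,scc[7]=?,scc[8]=?)
step 3: low=(low[0]=0,low[1]=0,low[2]=3,low[3]=?,low[4]=2,low[5]=2,low[6]=?,low[7]=?,low[8]=?); scc=(scc[0]=?,scc[1]=?,scc[2]=0,scc[3]=?,scc[4]=1,scc[5]=1,scc[6]=?,scc[7]=?,scc[8]=?)
step 4: low=(low[0]=0,low[1]=0,low[2]=3,low[3]=?,low[4]=2,low[5]=2,low[6]=?,low[7]=?,low[8]=?); scc=(scc[0]=?,scc[1]=?,scc[2]=0,scc[3]=?,scc[4]=1,scc[5]=1,scc[6]=?,scc[7]=?,scc[8]=?)
step 5: low=(low[0]=0,low[1]=0,low[2]=3,low[3]=?,low[4]=2,low[5]=2,low[6]=?,low[7]=?,low[8]=?); scc=(scc[0]=2,scc[1]=2,scc[2]=0,scc[3]=?,scc[4]=1,scc[5]=1,scc[6]=?,scc[7]=?,scc[8]=?)
step 6: low=(low[0]=0,low[1]=0,low[2]=3,low[3]=5,low[4]=2,low[5]=2,low[6]=?,low[7]=?,low[8]=?); scc=(scc[0]=2,scc[1]=2,scc[2]=0,scc[3]=3,scc[4]=1,scc[5]=1,scc[6]=?,scc[7]=?,scc[8]=?)
step 7: low=(low[0]=0,low[1]=0,low[2]=3,low[3]=5,low[4]=2,low[5]=2,low[6]=6,low[7]=?,low[8]=?); scc=(scc[0]=2,scc[1]=2,scc[2]=0,scc[3]=3,scc[4]=1,scc[5]=1,scc[6]=4,scc[7]=?,scc[8]=?)
step 8: low=(low[0]=0,low[1]=0,low[2]=3,low[3]=5,low[4]=2,low[5]=2,low[6]=6,low[7]=7,low[8]=7); scc=(scc[0]=2,scc[1]=2,scc[2]=0,scc[3]=3,scc[4]=1,scc[5]=1,scc[6]=4,scc[7]=?,scc[8]=?)
step 9: low=(low[0]=0,low[1]=0,low[2]=3,low[3]=5,low[4]=2,low[5]=2,low[6]=6,low[7]=7,low[8]=7); scc=(scc[0]=2,scc[1]=2,scc[2]=0,scc[3]=3,scc[4]=1,scc[5]=1,scc[6]=4,scc[7]=5,scc[8]=5)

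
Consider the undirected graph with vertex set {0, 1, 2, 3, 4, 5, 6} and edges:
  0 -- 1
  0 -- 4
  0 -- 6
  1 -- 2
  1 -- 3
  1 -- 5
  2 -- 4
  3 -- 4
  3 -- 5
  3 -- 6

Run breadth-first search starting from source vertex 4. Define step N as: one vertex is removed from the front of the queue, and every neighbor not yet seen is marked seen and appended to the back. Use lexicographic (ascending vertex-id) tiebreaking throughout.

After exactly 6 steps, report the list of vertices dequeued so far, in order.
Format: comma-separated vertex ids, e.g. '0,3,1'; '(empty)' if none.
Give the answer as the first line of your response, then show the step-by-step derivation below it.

4,0,2,3,1,6

step 1: dequeue 4; queue=[0,2,3]; order=4
step 2: dequeue 0; queue=[2,3,1,6]; order=4,0
step 3: dequeue 2; queue=[3,1,6]; order=4,0,2
step 4: dequeue 3; queue=[1,6,5]; order=4,0,2,3
step 5: dequeue 1; queue=[6,5]; order=4,0,2,3,1
step 6: dequeue 6; queue=[5]; order=4,0,2,3,1,6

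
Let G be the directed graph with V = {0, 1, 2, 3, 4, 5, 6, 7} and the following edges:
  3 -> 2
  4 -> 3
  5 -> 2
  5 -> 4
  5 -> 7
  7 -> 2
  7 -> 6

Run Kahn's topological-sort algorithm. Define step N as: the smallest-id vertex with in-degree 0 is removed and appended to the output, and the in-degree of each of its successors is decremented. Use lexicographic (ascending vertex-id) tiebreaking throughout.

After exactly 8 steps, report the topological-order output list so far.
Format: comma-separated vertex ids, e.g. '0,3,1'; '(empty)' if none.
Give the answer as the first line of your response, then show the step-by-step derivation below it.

0,1,5,4,3,7,2,6

step 1: output 0; order=[0]; indeg=(0,0,3,1,1,0,1,1)
step 2: output 1; order=[0,1]; indeg=(0,0,3,1,1,0,1,1)
step 3: output 5; order=[0,1,5]; indeg=(0,0,2,1,0,0,1,0)
step 4: output 4; order=[0,1,5,4]; indeg=(0,0,2,0,0,0,1,0)
step 5: output 3; order=[0,1,5,4,3]; indeg=(0,0,1,0,0,0,1,0)
step 6: output 7; order=[0,1,5,4,3,7]; indeg=(0,0,0,0,0,0,0,0)
step 7: output 2; order=[0,1,5,4,3,7,2]; indeg=(0,0,0,0,0,0,0,0)
step 8: output 6; order=[0,1,5,4,3,7,2,6]; indeg=(0,0,0,0,0,0,0,0)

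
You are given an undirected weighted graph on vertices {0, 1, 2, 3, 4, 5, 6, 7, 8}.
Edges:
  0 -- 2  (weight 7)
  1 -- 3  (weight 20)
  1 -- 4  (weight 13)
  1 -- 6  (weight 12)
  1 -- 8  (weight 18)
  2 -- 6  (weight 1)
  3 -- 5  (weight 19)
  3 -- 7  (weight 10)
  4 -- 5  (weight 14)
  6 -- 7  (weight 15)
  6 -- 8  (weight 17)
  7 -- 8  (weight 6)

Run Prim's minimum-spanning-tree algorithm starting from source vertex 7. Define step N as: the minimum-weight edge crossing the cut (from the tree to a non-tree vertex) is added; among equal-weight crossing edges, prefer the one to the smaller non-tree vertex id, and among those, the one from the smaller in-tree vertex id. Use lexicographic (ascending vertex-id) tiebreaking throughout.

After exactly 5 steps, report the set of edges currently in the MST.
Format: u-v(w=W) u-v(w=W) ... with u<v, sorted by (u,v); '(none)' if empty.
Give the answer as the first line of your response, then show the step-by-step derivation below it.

0-2(w=7) 2-6(w=1) 3-7(w=10) 6-7(w=15) 7-8(w=6)

step 1: add edge 7-8 (w=6); MST = {7-8(w=6)}
step 2: add edge 3-7 (w=10); MST = {3-7(w=10) 7-8(w=6)}
step 3: add edge 6-7 (w=15); MST = {3-7(w=10) 6-7(w=15) 7-8(w=6)}
step 4: add edge 2-6 (w=1); MST = {2-6(w=1) 3-7(w=10) 6-7(w=15) 7-8(w=6)}
step 5: add edge 0-2 (w=7); MST = {0-2(w=7) 2-6(w=1) 3-7(w=10) 6-7(w=15) 7-8(w=6)}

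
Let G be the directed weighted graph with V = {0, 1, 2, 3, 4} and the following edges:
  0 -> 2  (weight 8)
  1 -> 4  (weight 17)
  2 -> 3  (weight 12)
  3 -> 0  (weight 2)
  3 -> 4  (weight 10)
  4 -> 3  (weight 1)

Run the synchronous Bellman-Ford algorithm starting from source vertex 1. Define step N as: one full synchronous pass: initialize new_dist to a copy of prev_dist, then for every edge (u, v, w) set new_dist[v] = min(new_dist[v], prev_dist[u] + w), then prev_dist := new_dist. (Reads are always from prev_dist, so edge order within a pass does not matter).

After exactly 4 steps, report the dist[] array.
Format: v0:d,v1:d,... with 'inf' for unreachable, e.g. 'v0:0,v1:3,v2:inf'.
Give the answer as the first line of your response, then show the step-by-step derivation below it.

v0:20,v1:0,v2:28,v3:18,v4:17

step 1: dist = v0:inf,v1:0,v2:inf,v3:inf,v4:17
step 2: dist = v0:inf,v1:0,v2:inf,v3:18,v4:17
step 3: dist = v0:20,v1:0,v2:inf,v3:18,v4:17
step 4: dist = v0:20,v1:0,v2:28,v3:18,v4:17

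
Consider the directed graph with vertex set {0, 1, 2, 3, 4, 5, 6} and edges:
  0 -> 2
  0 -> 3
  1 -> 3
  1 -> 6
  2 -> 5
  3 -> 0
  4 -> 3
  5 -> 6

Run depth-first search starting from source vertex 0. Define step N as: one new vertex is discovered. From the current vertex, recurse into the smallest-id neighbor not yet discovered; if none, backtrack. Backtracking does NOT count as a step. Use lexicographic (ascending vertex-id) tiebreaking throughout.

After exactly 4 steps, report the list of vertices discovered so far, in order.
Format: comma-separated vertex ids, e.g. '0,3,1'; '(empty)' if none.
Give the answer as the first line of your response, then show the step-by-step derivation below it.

0,2,5,6

step 1: discover 0; path=0; order=0
step 2: discover 2; path=0>2; order=0,2
step 3: discover 5; path=0>2>5; order=0,2,5
step 4: discover 6; path=0>2>5>6; order=0,2,5,6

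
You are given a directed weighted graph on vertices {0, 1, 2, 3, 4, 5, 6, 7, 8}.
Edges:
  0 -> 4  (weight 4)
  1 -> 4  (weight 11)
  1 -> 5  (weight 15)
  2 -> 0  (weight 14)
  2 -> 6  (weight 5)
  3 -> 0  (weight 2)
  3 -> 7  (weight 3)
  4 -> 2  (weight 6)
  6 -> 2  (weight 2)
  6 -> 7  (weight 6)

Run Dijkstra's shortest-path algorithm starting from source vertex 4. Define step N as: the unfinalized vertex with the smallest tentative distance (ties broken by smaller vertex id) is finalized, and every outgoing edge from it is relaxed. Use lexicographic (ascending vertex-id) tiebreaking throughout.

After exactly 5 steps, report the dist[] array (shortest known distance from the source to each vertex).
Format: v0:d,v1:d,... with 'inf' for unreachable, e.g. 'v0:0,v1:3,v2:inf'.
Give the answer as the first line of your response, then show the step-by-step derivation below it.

v0:20,v1:inf,v2:6,v3:inf,v4:0,v5:inf,v6:11,v7:17,v8:inf

step 1: dist = v0:inf,v1:inf,v2:6,v3:inf,v4:0,v5:inf,v6:inf,v7:inf,v8:inf
step 2: dist = v0:20,v1:inf,v2:6,v3:inf,v4:0,v5:inf,v6:11,v7:inf,v8:inf
step 3: dist = v0:20,v1:inf,v2:6,v3:inf,v4:0,v5:inf,v6:11,v7:17,v8:inf
step 4: dist = v0:20,v1:inf,v2:6,v3:inf,v4:0,v5:inf,v6:11,v7:17,v8:inf
step 5: dist = v0:20,v1:inf,v2:6,v3:inf,v4:0,v5:inf,v6:11,v7:17,v8:inf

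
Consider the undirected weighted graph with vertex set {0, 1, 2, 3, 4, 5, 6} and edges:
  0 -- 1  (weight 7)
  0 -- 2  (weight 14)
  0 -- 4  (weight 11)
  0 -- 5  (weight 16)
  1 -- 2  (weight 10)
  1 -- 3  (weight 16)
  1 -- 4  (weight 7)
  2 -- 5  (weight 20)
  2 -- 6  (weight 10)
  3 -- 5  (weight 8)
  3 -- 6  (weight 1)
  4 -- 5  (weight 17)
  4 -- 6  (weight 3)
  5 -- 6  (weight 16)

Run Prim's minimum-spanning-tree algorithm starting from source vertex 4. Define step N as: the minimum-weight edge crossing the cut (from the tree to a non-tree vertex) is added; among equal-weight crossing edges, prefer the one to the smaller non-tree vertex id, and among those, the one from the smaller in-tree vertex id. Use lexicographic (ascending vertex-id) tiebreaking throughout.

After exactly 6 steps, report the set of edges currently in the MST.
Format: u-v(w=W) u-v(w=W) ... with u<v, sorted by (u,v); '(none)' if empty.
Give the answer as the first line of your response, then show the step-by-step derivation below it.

0-1(w=7) 1-2(w=10) 1-4(w=7) 3-5(w=8) 3-6(w=1) 4-6(w=3)

step 1: add edge 4-6 (w=3); MST = {4-6(w=3)}
step 2: add edge 3-6 (w=1); MST = {3-6(w=1) 4-6(w=3)}
step 3: add edge 1-4 (w=7); MST = {1-4(w=7) 3-6(w=1) 4-6(w=3)}
step 4: add edge 0-1 (w=7); MST = {0-1(w=7) 1-4(w=7) 3-6(w=1) 4-6(w=3)}
step 5: add edge 3-5 (w=8); MST = {0-1(w=7) 1-4(w=7) 3-5(w=8) 3-6(w=1) 4-6(w=3)}
step 6: add edge 1-2 (w=10); MST = {0-1(w=7) 1-2(w=10) 1-4(w=7) 3-5(w=8) 3-6(w=1) 4-6(w=3)}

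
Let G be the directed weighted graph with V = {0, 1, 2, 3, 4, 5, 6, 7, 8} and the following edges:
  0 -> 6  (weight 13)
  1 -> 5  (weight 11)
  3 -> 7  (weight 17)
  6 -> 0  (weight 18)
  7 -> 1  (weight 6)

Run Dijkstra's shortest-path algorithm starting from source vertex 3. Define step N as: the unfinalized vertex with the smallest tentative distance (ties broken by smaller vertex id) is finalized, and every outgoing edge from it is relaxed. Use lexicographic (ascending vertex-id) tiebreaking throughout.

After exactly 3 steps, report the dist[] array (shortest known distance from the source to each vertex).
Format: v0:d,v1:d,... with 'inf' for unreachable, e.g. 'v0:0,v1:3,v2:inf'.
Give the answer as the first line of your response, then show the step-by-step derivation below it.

v0:inf,v1:23,v2:inf,v3:0,v4:inf,v5:34,v6:inf,v7:17,v8:inf

step 1: dist = v0:inf,v1:inf,v2:inf,v3:0,v4:inf,v5:inf,v6:inf,v7:17,v8:inf
step 2: dist = v0:inf,v1:23,v2:inf,v3:0,v4:inf,v5:inf,v6:inf,v7:17,v8:inf
step 3: dist = v0:inf,v1:23,v2:inf,v3:0,v4:inf,v5:34,v6:inf,v7:17,v8:inf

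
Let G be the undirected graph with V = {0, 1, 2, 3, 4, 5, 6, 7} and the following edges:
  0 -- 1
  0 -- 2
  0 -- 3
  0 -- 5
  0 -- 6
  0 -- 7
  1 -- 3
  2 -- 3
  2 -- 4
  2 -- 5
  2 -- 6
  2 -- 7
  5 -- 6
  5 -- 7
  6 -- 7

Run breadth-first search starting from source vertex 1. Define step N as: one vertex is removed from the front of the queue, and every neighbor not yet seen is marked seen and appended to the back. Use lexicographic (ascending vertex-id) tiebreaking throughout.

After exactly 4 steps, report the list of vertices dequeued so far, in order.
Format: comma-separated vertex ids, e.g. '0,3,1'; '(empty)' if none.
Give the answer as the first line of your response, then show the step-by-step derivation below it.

1,0,3,2

step 1: dequeue 1; queue=[0,3]; order=1
step 2: dequeue 0; queue=[3,2,5,6,7]; order=1,0
step 3: dequeue 3; queue=[2,5,6,7]; order=1,0,3
step 4: dequeue 2; queue=[5,6,7,4]; order=1,0,3,2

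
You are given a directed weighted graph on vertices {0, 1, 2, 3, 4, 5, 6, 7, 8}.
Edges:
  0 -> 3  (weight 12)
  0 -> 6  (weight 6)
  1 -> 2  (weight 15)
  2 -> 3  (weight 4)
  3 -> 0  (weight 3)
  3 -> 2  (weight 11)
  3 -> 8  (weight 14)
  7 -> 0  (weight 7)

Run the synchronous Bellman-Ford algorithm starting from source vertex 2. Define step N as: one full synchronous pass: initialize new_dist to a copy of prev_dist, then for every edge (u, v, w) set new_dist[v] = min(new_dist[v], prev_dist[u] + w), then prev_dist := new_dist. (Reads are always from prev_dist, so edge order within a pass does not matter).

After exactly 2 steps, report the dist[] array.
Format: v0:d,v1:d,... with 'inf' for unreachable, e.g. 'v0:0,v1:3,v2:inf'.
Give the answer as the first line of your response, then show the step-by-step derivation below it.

v0:7,v1:inf,v2:0,v3:4,v4:inf,v5:inf,v6:inf,v7:inf,v8:18

step 1: dist = v0:inf,v1:inf,v2:0,v3:4,v4:inf,v5:inf,v6:inf,v7:inf,v8:inf
step 2: dist = v0:7,v1:inf,v2:0,v3:4,v4:inf,v5:inf,v6:inf,v7:inf,v8:18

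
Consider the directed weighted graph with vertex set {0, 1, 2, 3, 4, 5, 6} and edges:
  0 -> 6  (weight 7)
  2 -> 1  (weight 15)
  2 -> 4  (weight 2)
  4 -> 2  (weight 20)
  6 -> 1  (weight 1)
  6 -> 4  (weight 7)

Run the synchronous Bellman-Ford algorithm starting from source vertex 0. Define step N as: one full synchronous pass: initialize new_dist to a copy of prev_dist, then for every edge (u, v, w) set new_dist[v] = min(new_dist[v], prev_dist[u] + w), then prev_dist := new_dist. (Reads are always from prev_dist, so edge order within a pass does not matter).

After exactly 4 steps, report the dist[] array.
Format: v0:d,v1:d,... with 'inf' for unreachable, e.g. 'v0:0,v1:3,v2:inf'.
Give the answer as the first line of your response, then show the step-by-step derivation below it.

v0:0,v1:8,v2:34,v3:inf,v4:14,v5:inf,v6:7

step 1: dist = v0:0,v1:inf,v2:inf,v3:inf,v4:inf,v5:inf,v6:7
step 2: dist = v0:0,v1:8,v2:inf,v3:inf,v4:14,v5:inf,v6:7
step 3: dist = v0:0,v1:8,v2:34,v3:inf,v4:14,v5:inf,v6:7
step 4: dist = v0:0,v1:8,v2:34,v3:inf,v4:14,v5:inf,v6:7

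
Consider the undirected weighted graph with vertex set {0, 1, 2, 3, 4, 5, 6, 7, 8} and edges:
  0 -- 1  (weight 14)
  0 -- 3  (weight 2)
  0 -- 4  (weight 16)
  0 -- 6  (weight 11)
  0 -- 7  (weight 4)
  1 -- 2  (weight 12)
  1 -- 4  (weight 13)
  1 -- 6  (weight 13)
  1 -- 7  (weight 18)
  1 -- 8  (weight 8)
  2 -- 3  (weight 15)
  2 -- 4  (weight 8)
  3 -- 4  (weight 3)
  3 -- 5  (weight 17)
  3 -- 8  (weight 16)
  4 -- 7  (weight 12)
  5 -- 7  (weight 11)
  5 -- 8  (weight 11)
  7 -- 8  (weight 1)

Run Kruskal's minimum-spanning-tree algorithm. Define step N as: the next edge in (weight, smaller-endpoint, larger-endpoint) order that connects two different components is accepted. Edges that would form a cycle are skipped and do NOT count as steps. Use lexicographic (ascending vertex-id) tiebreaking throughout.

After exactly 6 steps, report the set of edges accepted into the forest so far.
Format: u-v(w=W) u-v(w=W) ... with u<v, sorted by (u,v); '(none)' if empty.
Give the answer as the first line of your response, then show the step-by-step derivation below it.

0-3(w=2) 0-7(w=4) 1-8(w=8) 2-4(w=8) 3-4(w=3) 7-8(w=1)

step 1: add edge 7-8 (w=1); MST = {7-8(w=1)}
step 2: add edge 0-3 (w=2); MST = {0-3(w=2) 7-8(w=1)}
step 3: add edge 3-4 (w=3); MST = {0-3(w=2) 3-4(w=3) 7-8(w=1)}
step 4: add edge 0-7 (w=4); MST = {0-3(w=2) 0-7(w=4) 3-4(w=3) 7-8(w=1)}
step 5: add edge 1-8 (w=8); MST = {0-3(w=2) 0-7(w=4) 1-8(w=8) 3-4(w=3) 7-8(w=1)}
step 6: add edge 2-4 (w=8); MST = {0-3(w=2) 0-7(w=4) 1-8(w=8) 2-4(w=8) 3-4(w=3) 7-8(w=1)}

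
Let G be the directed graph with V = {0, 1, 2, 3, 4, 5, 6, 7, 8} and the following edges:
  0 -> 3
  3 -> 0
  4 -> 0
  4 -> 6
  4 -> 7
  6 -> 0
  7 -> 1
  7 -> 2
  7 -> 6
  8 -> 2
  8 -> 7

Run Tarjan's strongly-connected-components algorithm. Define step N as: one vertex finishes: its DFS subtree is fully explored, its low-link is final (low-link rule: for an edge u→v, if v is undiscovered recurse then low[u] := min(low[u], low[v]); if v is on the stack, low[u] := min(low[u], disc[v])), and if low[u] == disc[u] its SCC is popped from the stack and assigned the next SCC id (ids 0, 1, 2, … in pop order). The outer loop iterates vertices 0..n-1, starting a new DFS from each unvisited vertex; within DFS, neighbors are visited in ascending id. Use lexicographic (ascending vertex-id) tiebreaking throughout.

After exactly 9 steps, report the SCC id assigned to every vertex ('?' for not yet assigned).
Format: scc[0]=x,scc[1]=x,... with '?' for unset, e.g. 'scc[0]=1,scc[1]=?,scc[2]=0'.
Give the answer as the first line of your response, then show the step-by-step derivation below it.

scc[0]=0,scc[1]=1,scc[2]=2,scc[3]=0,scc[4]=5,scc[5]=6,scc[6]=3,scc[7]=4,scc[8]=7

step 1: low=(low[0]=0,low[1]=?,low[2]=?,low[3]=0,low[4]=?,low[5]=?,low[6]=?,low[7]=?,low[8]=?); scc=(scc[0]=?,scc[1]=?,scc[2]=?,scc[3]=?,scc[4]=?,scc[5]=?,scc[6]=?,scc[7]=?,scc[8]=?)
step 2: low=(low[0]=0,low[1]=?,low[2]=?,low[3]=0,low[4]=?,low[5]=?,low[6]=?,low[7]=?,low[8]=?); scc=(scc[0]=0,scc[1]=?,scc[2]=?,scc[3]=0,scc[4]=?,scc[5]=?,scc[6]=?,scc[7]=?,scc[8]=?)
step 3: low=(low[0]=0,low[1]=2,low[2]=?,low[3]=0,low[4]=?,low[5]=?,low[6]=?,low[7]=?,low[8]=?); scc=(scc[0]=0,scc[1]=1,scc[2]=?,scc[3]=0,scc[4]=?,scc[5]=?,scc[6]=?,scc[7]=?,scc[8]=?)
step 4: low=(low[0]=0,low[1]=2,low[2]=3,low[3]=0,low[4]=?,low[5]=?,low[6]=?,low[7]=?,low[8]=?); scc=(scc[0]=0,scc[1]=1,scc[2]=2,scc[3]=0,scc[4]=?,scc[5]=?,scc[6]=?,scc[7]=?,scc[8]=?)
step 5: low=(low[0]=0,low[1]=2,low[2]=3,low[3]=0,low[4]=4,low[5]=?,low[6]=5,low[7]=?,low[8]=?); scc=(scc[0]=0,scc[1]=1,scc[2]=2,scc[3]=0,scc[4]=?,scc[5]=?,scc[6]=3,scc[7]=?,scc[8]=?)
step 6: low=(low[0]=0,low[1]=2,low[2]=3,low[3]=0,low[4]=4,low[5]=?,low[6]=5,low[7]=6,low[8]=?); scc=(scc[0]=0,scc[1]=1,scc[2]=2,scc[3]=0,scc[4]=?,scc[5]=?,scc[6]=3,scc[7]=4,scc[8]=?)
step 7: low=(low[0]=0,low[1]=2,low[2]=3,low[3]=0,low[4]=4,low[5]=?,low[6]=5,low[7]=6,low[8]=?); scc=(scc[0]=0,scc[1]=1,scc[2]=2,scc[3]=0,scc[4]=5,scc[5]=?,scc[6]=3,scc[7]=4,scc[8]=?)
step 8: low=(low[0]=0,low[1]=2,low[2]=3,low[3]=0,low[4]=4,low[5]=7,low[6]=5,low[7]=6,low[8]=?); scc=(scc[0]=0,scc[1]=1,scc[2]=2,scc[3]=0,scc[4]=5,scc[5]=6,scc[6]=3,scc[7]=4,scc[8]=?)
step 9: low=(low[0]=0,low[1]=2,low[2]=3,low[3]=0,low[4]=4,low[5]=7,low[6]=5,low[7]=6,low[8]=8); scc=(scc[0]=0,scc[1]=1,scc[2]=2,scc[3]=0,scc[4]=5,scc[5]=6,scc[6]=3,scc[7]=4,scc[8]=7)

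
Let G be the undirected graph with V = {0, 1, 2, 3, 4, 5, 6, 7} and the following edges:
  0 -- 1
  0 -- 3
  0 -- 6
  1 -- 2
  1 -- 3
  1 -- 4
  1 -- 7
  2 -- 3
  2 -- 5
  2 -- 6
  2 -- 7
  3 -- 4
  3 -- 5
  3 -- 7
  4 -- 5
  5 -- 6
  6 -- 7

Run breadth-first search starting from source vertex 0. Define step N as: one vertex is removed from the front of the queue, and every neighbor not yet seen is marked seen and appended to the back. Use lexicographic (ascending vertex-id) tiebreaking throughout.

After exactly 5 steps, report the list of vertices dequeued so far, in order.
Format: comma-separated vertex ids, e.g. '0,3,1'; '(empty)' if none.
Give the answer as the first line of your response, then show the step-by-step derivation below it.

0,1,3,6,2

step 1: dequeue 0; queue=[1,3,6]; order=0
step 2: dequeue 1; queue=[3,6,2,4,7]; order=0,1
step 3: dequeue 3; queue=[6,2,4,7,5]; order=0,1,3
step 4: dequeue 6; queue=[2,4,7,5]; order=0,1,3,6
step 5: dequeue 2; queue=[4,7,5]; order=0,1,3,6,2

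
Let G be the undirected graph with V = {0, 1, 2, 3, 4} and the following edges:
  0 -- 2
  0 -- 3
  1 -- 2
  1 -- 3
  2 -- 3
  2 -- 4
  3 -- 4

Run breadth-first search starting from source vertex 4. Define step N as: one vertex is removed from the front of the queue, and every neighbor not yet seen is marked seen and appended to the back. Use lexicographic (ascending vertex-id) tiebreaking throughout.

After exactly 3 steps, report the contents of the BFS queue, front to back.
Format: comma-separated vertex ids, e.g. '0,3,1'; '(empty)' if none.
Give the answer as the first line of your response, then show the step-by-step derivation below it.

0,1

step 1: dequeue 4; queue=[2,3]; order=4
step 2: dequeue 2; queue=[3,0,1]; order=4,2
step 3: dequeue 3; queue=[0,1]; order=4,2,3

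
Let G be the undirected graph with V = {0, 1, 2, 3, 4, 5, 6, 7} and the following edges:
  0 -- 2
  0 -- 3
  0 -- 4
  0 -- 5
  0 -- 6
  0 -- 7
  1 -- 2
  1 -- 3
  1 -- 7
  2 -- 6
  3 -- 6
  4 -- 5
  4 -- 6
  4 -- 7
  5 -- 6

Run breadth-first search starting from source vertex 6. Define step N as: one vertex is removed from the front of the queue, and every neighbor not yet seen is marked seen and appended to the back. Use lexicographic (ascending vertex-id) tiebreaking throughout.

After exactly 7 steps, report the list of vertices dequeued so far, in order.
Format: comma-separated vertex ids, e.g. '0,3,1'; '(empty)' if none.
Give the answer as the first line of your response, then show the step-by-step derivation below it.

6,0,2,3,4,5,7

step 1: dequeue 6; queue=[0,2,3,4,5]; order=6
step 2: dequeue 0; queue=[2,3,4,5,7]; order=6,0
step 3: dequeue 2; queue=[3,4,5,7,1]; order=6,0,2
step 4: dequeue 3; queue=[4,5,7,1]; order=6,0,2,3
step 5: dequeue 4; queue=[5,7,1]; order=6,0,2,3,4
step 6: dequeue 5; queue=[7,1]; order=6,0,2,3,4,5
step 7: dequeue 7; queue=[1]; order=6,0,2,3,4,5,7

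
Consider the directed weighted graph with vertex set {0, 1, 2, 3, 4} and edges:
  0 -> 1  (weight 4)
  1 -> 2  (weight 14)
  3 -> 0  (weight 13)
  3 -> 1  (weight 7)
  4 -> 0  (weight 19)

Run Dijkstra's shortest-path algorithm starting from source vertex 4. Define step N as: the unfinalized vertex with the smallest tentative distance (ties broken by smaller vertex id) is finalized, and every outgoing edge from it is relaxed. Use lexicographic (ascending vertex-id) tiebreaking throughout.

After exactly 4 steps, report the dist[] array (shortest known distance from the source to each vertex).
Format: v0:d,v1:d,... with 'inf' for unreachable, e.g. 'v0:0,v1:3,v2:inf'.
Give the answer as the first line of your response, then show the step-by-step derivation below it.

v0:19,v1:23,v2:37,v3:inf,v4:0

step 1: dist = v0:19,v1:inf,v2:inf,v3:inf,v4:0
step 2: dist = v0:19,v1:23,v2:inf,v3:inf,v4:0
step 3: dist = v0:19,v1:23,v2:37,v3:inf,v4:0
step 4: dist = v0:19,v1:23,v2:37,v3:inf,v4:0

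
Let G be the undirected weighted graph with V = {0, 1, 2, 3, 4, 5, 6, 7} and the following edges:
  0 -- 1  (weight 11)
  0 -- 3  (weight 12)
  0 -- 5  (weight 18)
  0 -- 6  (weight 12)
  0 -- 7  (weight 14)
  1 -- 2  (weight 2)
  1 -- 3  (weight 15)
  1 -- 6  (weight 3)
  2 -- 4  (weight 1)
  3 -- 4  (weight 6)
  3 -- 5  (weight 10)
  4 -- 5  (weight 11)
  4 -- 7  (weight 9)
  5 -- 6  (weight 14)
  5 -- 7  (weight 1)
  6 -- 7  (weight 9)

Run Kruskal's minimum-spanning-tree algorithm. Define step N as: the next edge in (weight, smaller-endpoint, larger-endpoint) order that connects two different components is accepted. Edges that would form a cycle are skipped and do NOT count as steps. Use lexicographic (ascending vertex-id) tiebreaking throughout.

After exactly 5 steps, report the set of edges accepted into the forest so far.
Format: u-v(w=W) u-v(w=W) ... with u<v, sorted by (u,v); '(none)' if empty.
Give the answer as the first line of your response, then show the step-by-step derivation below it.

1-2(w=2) 1-6(w=3) 2-4(w=1) 3-4(w=6) 5-7(w=1)

step 1: add edge 2-4 (w=1); MST = {2-4(w=1)}
step 2: add edge 5-7 (w=1); MST = {2-4(w=1) 5-7(w=1)}
step 3: add edge 1-2 (w=2); MST = {1-2(w=2) 2-4(w=1) 5-7(w=1)}
step 4: add edge 1-6 (w=3); MST = {1-2(w=2) 1-6(w=3) 2-4(w=1) 5-7(w=1)}
step 5: add edge 3-4 (w=6); MST = {1-2(w=2) 1-6(w=3) 2-4(w=1) 3-4(w=6) 5-7(w=1)}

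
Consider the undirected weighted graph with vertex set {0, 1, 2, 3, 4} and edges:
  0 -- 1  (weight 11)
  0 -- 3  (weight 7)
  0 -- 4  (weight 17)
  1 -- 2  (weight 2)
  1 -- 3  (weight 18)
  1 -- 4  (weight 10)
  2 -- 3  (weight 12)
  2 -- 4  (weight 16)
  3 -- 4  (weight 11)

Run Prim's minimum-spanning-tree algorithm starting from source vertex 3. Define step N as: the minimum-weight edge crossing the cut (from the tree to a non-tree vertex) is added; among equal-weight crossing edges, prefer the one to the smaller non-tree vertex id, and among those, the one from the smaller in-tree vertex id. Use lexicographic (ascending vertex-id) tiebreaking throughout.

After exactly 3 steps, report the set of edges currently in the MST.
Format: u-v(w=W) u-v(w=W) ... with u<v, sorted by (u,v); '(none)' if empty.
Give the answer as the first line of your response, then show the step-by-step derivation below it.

0-1(w=11) 0-3(w=7) 1-2(w=2)

step 1: add edge 0-3 (w=7); MST = {0-3(w=7)}
step 2: add edge 0-1 (w=11); MST = {0-1(w=11) 0-3(w=7)}
step 3: add edge 1-2 (w=2); MST = {0-1(w=11) 0-3(w=7) 1-2(w=2)}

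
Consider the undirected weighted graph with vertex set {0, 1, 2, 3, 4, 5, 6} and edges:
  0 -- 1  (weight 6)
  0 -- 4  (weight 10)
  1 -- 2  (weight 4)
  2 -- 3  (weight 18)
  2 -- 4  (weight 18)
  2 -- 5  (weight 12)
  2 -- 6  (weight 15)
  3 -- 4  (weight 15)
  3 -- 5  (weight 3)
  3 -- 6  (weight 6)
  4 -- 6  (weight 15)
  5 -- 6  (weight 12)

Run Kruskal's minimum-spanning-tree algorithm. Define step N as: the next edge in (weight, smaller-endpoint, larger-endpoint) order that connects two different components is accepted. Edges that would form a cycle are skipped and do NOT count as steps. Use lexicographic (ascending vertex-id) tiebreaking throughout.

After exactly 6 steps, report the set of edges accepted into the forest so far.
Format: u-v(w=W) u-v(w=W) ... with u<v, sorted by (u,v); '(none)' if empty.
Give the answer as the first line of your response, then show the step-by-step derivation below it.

0-1(w=6) 0-4(w=10) 1-2(w=4) 2-5(w=12) 3-5(w=3) 3-6(w=6)

step 1: add edge 3-5 (w=3); MST = {3-5(w=3)}
step 2: add edge 1-2 (w=4); MST = {1-2(w=4) 3-5(w=3)}
step 3: add edge 0-1 (w=6); MST = {0-1(w=6) 1-2(w=4) 3-5(w=3)}
step 4: add edge 3-6 (w=6); MST = {0-1(w=6) 1-2(w=4) 3-5(w=3) 3-6(w=6)}
step 5: add edge 0-4 (w=10); MST = {0-1(w=6) 0-4(w=10) 1-2(w=4) 3-5(w=3) 3-6(w=6)}
step 6: add edge 2-5 (w=12); MST = {0-1(w=6) 0-4(w=10) 1-2(w=4) 2-5(w=12) 3-5(w=3) 3-6(w=6)}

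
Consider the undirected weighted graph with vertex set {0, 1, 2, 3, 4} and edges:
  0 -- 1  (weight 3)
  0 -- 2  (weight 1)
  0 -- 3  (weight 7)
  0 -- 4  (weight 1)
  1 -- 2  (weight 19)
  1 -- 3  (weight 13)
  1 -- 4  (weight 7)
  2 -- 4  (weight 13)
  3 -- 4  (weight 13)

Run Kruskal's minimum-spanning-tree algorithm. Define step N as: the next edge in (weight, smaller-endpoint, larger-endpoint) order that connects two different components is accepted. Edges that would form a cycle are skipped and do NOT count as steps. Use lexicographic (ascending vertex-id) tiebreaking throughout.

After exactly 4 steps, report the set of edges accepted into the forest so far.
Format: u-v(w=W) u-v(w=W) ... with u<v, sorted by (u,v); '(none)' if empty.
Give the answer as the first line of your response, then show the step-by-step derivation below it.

0-1(w=3) 0-2(w=1) 0-3(w=7) 0-4(w=1)

step 1: add edge 0-2 (w=1); MST = {0-2(w=1)}
step 2: add edge 0-4 (w=1); MST = {0-2(w=1) 0-4(w=1)}
step 3: add edge 0-1 (w=3); MST = {0-1(w=3) 0-2(w=1) 0-4(w=1)}
step 4: add edge 0-3 (w=7); MST = {0-1(w=3) 0-2(w=1) 0-3(w=7) 0-4(w=1)}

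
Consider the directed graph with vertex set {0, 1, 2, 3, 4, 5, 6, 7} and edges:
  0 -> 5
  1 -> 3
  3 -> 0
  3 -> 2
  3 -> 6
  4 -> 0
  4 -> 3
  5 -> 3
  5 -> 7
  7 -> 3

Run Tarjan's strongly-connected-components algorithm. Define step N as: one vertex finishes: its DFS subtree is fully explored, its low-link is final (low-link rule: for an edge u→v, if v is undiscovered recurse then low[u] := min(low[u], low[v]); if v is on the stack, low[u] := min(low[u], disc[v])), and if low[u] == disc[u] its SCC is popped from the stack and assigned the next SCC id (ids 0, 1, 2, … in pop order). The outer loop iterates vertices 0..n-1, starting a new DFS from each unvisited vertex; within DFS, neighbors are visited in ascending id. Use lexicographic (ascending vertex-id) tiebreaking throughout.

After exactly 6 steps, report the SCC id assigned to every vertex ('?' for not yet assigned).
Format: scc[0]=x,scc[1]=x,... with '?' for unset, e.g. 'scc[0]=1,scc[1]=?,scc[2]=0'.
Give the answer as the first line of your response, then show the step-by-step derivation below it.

scc[0]=2,scc[1]=?,scc[2]=0,scc[3]=2,scc[4]=?,scc[5]=2,scc[6]=1,scc[7]=2

step 1: low=(low[0]=0,low[1]=?,low[2]=3,low[3]=0,low[4]=?,low[5]=1,low[6]=?,low[7]=?); scc=(scc[0]=?,scc[1]=?,scc[2]=0,scc[3]=?,scc[4]=?,scc[5]=?,scc[6]=?,scc[7]=?)
step 2: low=(low[0]=0,low[1]=?,low[2]=3,low[3]=0,low[4]=?,low[5]=1,low[6]=4,low[7]=?); scc=(scc[0]=?,scc[1]=?,scc[2]=0,scc[3]=?,scc[4]=?,scc[5]=?,scc[6]=1,scc[7]=?)
step 3: low=(low[0]=0,low[1]=?,low[2]=3,low[3]=0,low[4]=?,low[5]=1,low[6]=4,low[7]=?); scc=(scc[0]=?,scc[1]=?,scc[2]=0,scc[3]=?,scc[4]=?,scc[5]=?,scc[6]=1,scc[7]=?)
step 4: low=(low[0]=0,low[1]=?,low[2]=3,low[3]=0,low[4]=?,low[5]=0,low[6]=4,low[7]=2); scc=(scc[0]=?,scc[1]=?,scc[2]=0,scc[3]=?,scc[4]=?,scc[5]=?,scc[6]=1,scc[7]=?)
step 5: low=(low[0]=0,low[1]=?,low[2]=3,low[3]=0,low[4]=?,low[5]=0,low[6]=4,low[7]=2); scc=(scc[0]=?,scc[1]=?,scc[2]=0,scc[3]=?,scc[4]=?,scc[5]=?,scc[6]=1,scc[7]=?)
step 6: low=(low[0]=0,low[1]=?,low[2]=3,low[3]=0,low[4]=?,low[5]=0,low[6]=4,low[7]=2); scc=(scc[0]=2,scc[1]=?,scc[2]=0,scc[3]=2,scc[4]=?,scc[5]=2,scc[6]=1,scc[7]=2)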